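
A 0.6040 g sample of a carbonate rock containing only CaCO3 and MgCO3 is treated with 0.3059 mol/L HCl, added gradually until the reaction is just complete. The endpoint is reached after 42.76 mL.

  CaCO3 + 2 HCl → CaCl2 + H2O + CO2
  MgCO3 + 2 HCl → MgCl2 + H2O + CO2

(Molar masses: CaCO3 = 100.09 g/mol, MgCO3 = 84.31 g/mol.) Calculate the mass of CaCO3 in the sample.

n(HCl) = 0.04276 × 0.3059 = 0.01308 mol
Let x = n(CaCO3), y = n(MgCO3).
Titrant: 2x + 2y = 0.01308;  mass: 100.09x + 84.31y = 0.6040
Solving, x = 3.333 × 10^-3 mol, y = 3.207 × 10^-3 mol
mass of CaCO3 = 3.333 × 10^-3 × 100.09 = 0.3336 g

0.3336 g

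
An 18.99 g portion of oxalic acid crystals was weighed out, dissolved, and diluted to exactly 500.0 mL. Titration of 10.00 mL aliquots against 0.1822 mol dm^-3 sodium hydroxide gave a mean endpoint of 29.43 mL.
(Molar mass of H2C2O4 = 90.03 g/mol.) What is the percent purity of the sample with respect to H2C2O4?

H2C2O4 + 2 NaOH → Na2C2O4 + 2 H2O
n(NaOH) per titration = 0.02943 × 0.1822 = 5.362 × 10^-3 mol
From the 1:2 ratio, n(H2C2O4) in each aliquot = 1/2 × 5.362 × 10^-3 = 2.681 × 10^-3 mol
n(H2C2O4) in the whole flask = 2.681 × 10^-3 × 500.0/10.00 = 0.1341 mol
mass of H2C2O4 = 0.1341 × 90.03 = 12.07 g
% H2C2O4 = 12.07 / 18.99 × 100 = 63.55 %

63.55 %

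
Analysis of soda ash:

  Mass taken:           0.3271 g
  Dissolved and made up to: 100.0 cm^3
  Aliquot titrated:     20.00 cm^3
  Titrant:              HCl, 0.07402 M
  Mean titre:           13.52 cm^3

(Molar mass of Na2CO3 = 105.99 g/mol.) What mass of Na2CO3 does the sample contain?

0.2652 g

Na2CO3 + 2 HCl → 2 NaCl + H2O + CO2
n(HCl) per titration = 0.01352 × 0.07402 = 1.001 × 10^-3 mol
From the 1:2 ratio, n(Na2CO3) in each aliquot = 1/2 × 1.001 × 10^-3 = 5.004 × 10^-4 mol
n(Na2CO3) in the whole flask = 5.004 × 10^-4 × 100.0/20.00 = 2.502 × 10^-3 mol
mass of Na2CO3 = 2.502 × 10^-3 × 105.99 = 0.2652 g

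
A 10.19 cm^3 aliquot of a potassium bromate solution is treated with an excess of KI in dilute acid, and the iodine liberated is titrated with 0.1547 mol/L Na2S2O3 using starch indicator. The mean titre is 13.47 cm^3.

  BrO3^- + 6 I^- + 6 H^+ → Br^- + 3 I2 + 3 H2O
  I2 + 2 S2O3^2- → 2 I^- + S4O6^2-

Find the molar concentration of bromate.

n(S2O3^2-) = 0.01347 × 0.1547 = 2.084 × 10^-3 mol
n(I2) = n(S2O3^2-)/2 = 1.042 × 10^-3 mol
From the 1:3 ratio, n(BrO3^-) in the aliquot = 1/3 × 1.042 × 10^-3 = 3.473 × 10^-4 mol
[BrO3^-] = 3.473 × 10^-4 / 0.01019 = 0.03408 mol/L

0.03408 mol/L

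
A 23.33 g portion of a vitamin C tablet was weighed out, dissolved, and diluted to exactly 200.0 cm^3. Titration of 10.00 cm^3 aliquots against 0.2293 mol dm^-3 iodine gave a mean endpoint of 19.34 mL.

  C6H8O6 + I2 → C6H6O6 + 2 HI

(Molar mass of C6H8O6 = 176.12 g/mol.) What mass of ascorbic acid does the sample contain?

n(I2) per titration = 0.01934 × 0.2293 = 4.435 × 10^-3 mol
n(C6H8O6) in each aliquot = 4.435 × 10^-3 mol (1:1 ratio)
n(C6H8O6) in the whole flask = 4.435 × 10^-3 × 200.0/10.00 = 0.08869 mol
mass of C6H8O6 = 0.08869 × 176.12 = 15.62 g

15.62 g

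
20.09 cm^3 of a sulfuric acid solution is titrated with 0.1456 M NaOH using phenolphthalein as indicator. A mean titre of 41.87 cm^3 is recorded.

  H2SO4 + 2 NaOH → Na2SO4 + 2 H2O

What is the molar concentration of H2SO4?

n(NaOH) = 0.04187 L × 0.1456 mol/L = 6.096 × 10^-3 mol
From the 1:2 mole ratio, n(H2SO4) = 1/2 × 6.096 × 10^-3 = 3.048 × 10^-3 mol
[H2SO4] = 3.048 × 10^-3 mol / 0.02009 L = 0.1517 mol/L

0.1517 M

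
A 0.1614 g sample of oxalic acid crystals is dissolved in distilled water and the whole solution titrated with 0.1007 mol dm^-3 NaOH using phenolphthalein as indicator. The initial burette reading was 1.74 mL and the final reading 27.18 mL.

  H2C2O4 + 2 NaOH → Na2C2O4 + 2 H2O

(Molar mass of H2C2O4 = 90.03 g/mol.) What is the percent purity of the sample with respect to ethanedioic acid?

71.45 %

n(NaOH) = 0.02544 L × 0.1007 mol/L = 2.562 × 10^-3 mol
From the 1:2 ratio, n(H2C2O4) = 1/2 × 2.562 × 10^-3 = 1.281 × 10^-3 mol
mass of H2C2O4 = 1.281 × 10^-3 × 90.03 g/mol = 0.1153 g
% H2C2O4 = 0.1153 / 0.1614 × 100 = 71.45 %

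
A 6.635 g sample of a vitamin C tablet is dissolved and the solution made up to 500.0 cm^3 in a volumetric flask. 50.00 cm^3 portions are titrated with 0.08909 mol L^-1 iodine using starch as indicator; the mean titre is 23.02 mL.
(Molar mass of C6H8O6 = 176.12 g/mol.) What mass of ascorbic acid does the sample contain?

3.612 g

C6H8O6 + I2 → C6H6O6 + 2 HI
n(I2) per titration = 0.02302 × 0.08909 = 2.051 × 10^-3 mol
n(C6H8O6) in each aliquot = 2.051 × 10^-3 mol (1:1 ratio)
n(C6H8O6) in the whole flask = 2.051 × 10^-3 × 500.0/50.00 = 0.02051 mol
mass of C6H8O6 = 0.02051 × 176.12 = 3.612 g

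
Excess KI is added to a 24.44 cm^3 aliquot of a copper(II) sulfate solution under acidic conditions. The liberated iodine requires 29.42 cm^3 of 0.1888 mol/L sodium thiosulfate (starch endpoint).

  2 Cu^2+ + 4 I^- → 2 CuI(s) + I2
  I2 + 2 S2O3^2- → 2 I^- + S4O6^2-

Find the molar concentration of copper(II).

n(S2O3^2-) = 0.02942 × 0.1888 = 5.554 × 10^-3 mol
n(I2) = n(S2O3^2-)/2 = 2.777 × 10^-3 mol
From the 2:1 ratio, n(Cu2+) in the aliquot = 2/1 × 2.777 × 10^-3 = 5.554 × 10^-3 mol
[Cu2+] = 5.554 × 10^-3 / 0.02444 = 0.2273 mol/L

0.2273 mol/L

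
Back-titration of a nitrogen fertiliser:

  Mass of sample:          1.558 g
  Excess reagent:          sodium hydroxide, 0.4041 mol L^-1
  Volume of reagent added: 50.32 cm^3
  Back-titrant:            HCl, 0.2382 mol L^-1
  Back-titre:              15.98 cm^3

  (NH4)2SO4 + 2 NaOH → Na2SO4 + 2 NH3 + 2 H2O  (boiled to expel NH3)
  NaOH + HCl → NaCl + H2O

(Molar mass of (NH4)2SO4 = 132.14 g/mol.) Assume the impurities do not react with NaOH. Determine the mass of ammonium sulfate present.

1.092 g

n(NaOH) added = 0.05032 × 0.4041 = 0.02033 mol
n(HCl) used in back-titration = 0.01598 × 0.2382 = 3.806 × 10^-3 mol
n(NaOH) left over = 3.806 × 10^-3 mol (1:1 ratio)
n(NaOH) consumed by analyte = 0.02033 − 3.806 × 10^-3 = 0.01653 mol
From the 1:2 ratio, n((NH4)2SO4) = 1/2 × 0.01653 = 8.264 × 10^-3 mol
mass of (NH4)2SO4 = 8.264 × 10^-3 × 132.14 = 1.092 g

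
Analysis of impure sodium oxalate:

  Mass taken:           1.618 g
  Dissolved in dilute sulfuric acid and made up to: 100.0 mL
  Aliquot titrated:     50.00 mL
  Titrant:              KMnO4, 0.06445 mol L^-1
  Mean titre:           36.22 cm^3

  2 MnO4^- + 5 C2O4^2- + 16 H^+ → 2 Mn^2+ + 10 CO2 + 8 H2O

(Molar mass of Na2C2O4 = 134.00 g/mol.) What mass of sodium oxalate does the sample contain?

1.564 g

n(KMnO4) per titration = 0.03622 × 0.06445 = 2.334 × 10^-3 mol
From the 5:2 ratio, n(Na2C2O4) in each aliquot = 5/2 × 2.334 × 10^-3 = 5.836 × 10^-3 mol
n(Na2C2O4) in the whole flask = 5.836 × 10^-3 × 100.0/50.00 = 0.01167 mol
mass of Na2C2O4 = 0.01167 × 134.00 = 1.564 g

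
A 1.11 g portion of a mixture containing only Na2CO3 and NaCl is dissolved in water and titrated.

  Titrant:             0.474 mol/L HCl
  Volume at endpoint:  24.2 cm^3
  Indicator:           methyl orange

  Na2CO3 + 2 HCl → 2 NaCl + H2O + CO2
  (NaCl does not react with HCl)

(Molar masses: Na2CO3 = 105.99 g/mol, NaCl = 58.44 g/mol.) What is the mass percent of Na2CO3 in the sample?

n(HCl) = 0.0242 × 0.474 = 0.0115 mol
Let x = n(Na2CO3), y = n(NaCl).
Titrant: 2x = 0.0115;  mass: 105.99x + 58.44y = 1.11
Solving, x = 5.74 × 10^-3 mol, y = 8.59 × 10^-3 mol
mass of Na2CO3 = 5.74 × 10^-3 × 105.99 = 0.608 g
% Na2CO3 = 0.608 / 1.11 × 100 = 54.8 %

54.8 %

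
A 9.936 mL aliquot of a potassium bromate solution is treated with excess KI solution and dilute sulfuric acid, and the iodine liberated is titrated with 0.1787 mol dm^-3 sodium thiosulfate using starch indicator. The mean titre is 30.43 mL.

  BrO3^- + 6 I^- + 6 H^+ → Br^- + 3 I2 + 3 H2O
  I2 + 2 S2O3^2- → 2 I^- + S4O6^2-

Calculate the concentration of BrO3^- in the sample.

0.09121 mol/L

n(S2O3^2-) = 0.03043 × 0.1787 = 5.438 × 10^-3 mol
n(I2) = n(S2O3^2-)/2 = 2.719 × 10^-3 mol
From the 1:3 ratio, n(BrO3^-) in the aliquot = 1/3 × 2.719 × 10^-3 = 9.063 × 10^-4 mol
[BrO3^-] = 9.063 × 10^-4 / 0.009936 = 0.09121 mol/L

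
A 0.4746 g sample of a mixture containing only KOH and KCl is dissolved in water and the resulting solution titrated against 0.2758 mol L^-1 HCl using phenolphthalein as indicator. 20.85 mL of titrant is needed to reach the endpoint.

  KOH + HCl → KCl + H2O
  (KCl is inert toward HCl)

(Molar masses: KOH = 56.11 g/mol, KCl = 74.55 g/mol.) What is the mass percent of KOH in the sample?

n(HCl) = 0.02085 × 0.2758 = 5.750 × 10^-3 mol
Let x = n(KOH), y = n(KCl).
Titrant: 1x = 5.750 × 10^-3;  mass: 56.11x + 74.55y = 0.4746
Solving, x = 5.750 × 10^-3 mol, y = 2.038 × 10^-3 mol
mass of KOH = 5.750 × 10^-3 × 56.11 = 0.3227 g
% KOH = 0.3227 / 0.4746 × 100 = 67.98 %

67.98 %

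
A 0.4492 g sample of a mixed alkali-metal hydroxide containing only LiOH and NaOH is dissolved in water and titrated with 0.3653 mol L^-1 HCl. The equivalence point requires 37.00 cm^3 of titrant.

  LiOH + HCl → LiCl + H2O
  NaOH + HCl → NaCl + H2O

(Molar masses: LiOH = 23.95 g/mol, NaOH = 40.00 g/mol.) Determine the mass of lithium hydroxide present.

n(HCl) = 0.03700 × 0.3653 = 0.01352 mol
Let x = n(LiOH), y = n(NaOH).
Titrant: 1x + 1y = 0.01352;  mass: 23.95x + 40.00y = 0.4492
Solving, x = 5.697 × 10^-3 mol, y = 7.819 × 10^-3 mol
mass of LiOH = 5.697 × 10^-3 × 23.95 = 0.1365 g

0.1365 g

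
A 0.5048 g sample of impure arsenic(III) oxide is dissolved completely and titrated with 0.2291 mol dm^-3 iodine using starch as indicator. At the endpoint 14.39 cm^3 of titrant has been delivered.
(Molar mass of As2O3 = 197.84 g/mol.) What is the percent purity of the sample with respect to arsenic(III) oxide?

64.60 %

As2O3 + 2 I2 + 2 H2O → As2O5 + 4 HI
n(I2) = 0.01439 L × 0.2291 mol/L = 3.297 × 10^-3 mol
From the 1:2 ratio, n(As2O3) = 1/2 × 3.297 × 10^-3 = 1.648 × 10^-3 mol
mass of As2O3 = 1.648 × 10^-3 × 197.84 g/mol = 0.3261 g
% As2O3 = 0.3261 / 0.5048 × 100 = 64.60 %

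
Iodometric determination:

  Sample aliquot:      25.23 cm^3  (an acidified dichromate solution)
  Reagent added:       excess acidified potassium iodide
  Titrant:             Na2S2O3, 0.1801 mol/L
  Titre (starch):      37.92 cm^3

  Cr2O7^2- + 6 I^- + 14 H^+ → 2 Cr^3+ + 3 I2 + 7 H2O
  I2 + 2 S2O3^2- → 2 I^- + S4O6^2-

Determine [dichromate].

n(S2O3^2-) = 0.03792 × 0.1801 = 6.829 × 10^-3 mol
n(I2) = n(S2O3^2-)/2 = 3.415 × 10^-3 mol
From the 1:3 ratio, n(Cr2O7^2-) in the aliquot = 1/3 × 3.415 × 10^-3 = 1.138 × 10^-3 mol
[Cr2O7^2-] = 1.138 × 10^-3 / 0.02523 = 0.04511 mol/L

0.04511 mol/L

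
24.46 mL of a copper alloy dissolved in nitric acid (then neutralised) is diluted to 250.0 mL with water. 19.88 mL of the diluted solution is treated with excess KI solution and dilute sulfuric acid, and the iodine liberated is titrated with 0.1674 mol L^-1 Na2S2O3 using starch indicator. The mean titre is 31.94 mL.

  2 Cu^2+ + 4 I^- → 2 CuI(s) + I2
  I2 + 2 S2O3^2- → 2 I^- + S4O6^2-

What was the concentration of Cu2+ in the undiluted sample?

n(S2O3^2-) = 0.03194 × 0.1674 = 5.347 × 10^-3 mol
n(I2) = n(S2O3^2-)/2 = 2.673 × 10^-3 mol
From the 2:1 ratio, n(Cu2+) in the aliquot = 2/1 × 2.673 × 10^-3 = 5.347 × 10^-3 mol
[Cu2+]_dilute = 5.347 × 10^-3 / 0.01988 = 0.2690 mol/L
[Cu2+]_original = 0.2690 × 250.0/24.46 = 2.749 mol/L

2.749 mol/L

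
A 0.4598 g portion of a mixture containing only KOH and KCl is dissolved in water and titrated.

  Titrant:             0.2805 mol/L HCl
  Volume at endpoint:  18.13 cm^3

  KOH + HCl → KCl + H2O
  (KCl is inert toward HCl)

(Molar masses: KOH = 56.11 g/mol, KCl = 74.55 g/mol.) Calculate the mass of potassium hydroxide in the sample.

0.2853 g

n(HCl) = 0.01813 × 0.2805 = 5.085 × 10^-3 mol
Let x = n(KOH), y = n(KCl).
Titrant: 1x = 5.085 × 10^-3;  mass: 56.11x + 74.55y = 0.4598
Solving, x = 5.085 × 10^-3 mol, y = 2.340 × 10^-3 mol
mass of KOH = 5.085 × 10^-3 × 56.11 = 0.2853 g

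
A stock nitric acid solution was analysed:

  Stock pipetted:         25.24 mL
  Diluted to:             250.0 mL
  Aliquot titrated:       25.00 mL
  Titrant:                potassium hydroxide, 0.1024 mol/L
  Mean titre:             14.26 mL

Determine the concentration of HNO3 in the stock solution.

HNO3 + KOH → KNO3 + H2O
n(KOH) = 0.01426 × 0.1024 = 1.460 × 10^-3 mol
n(HNO3) in the aliquot = 1.460 × 10^-3 mol (1:1 ratio)
[HNO3]_dilute = 1.460 × 10^-3 / 0.02500 = 0.05841 mol/L
Dilution factor = 250.0 / 25.24 = 9.905
[HNO3]_stock = 0.05841 × 9.905 = 0.5785 mol/L

0.5785 mol/L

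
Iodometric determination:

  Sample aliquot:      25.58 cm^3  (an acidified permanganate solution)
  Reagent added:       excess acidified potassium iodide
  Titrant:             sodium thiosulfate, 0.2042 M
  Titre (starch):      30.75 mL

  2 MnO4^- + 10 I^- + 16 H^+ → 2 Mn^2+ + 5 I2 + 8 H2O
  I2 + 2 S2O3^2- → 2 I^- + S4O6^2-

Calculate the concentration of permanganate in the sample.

0.04909 M

n(S2O3^2-) = 0.03075 × 0.2042 = 6.279 × 10^-3 mol
n(I2) = n(S2O3^2-)/2 = 3.140 × 10^-3 mol
From the 2:5 ratio, n(MnO4^-) in the aliquot = 2/5 × 3.140 × 10^-3 = 1.256 × 10^-3 mol
[MnO4^-] = 1.256 × 10^-3 / 0.02558 = 0.04909 mol/L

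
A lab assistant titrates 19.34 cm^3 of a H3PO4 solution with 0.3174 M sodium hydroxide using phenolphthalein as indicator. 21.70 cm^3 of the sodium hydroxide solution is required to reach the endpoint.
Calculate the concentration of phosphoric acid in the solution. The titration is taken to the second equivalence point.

H3PO4 + 2 NaOH → Na2HPO4 + 2 H2O
n(NaOH) = 0.02170 L × 0.3174 mol/L = 6.888 × 10^-3 mol
From the 1:2 mole ratio, n(H3PO4) = 1/2 × 6.888 × 10^-3 = 3.444 × 10^-3 mol
[H3PO4] = 3.444 × 10^-3 mol / 0.01934 L = 0.1781 mol/L

0.1781 M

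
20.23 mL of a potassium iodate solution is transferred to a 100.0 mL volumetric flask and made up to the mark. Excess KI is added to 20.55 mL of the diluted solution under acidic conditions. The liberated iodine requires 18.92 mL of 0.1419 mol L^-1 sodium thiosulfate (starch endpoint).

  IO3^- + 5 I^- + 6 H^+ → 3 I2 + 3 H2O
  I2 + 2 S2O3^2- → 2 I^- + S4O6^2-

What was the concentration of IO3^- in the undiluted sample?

0.1076 mol/L

n(S2O3^2-) = 0.01892 × 0.1419 = 2.685 × 10^-3 mol
n(I2) = n(S2O3^2-)/2 = 1.342 × 10^-3 mol
From the 1:3 ratio, n(IO3^-) in the aliquot = 1/3 × 1.342 × 10^-3 = 4.475 × 10^-4 mol
[IO3^-]_dilute = 4.475 × 10^-4 / 0.02055 = 0.02177 mol/L
[IO3^-]_original = 0.02177 × 100.0/20.23 = 0.1076 mol/L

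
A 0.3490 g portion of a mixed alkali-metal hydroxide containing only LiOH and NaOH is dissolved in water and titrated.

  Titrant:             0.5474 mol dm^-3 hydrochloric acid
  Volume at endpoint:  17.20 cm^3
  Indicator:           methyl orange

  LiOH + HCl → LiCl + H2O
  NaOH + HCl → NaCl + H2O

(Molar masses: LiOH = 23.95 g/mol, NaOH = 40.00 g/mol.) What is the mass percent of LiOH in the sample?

n(HCl) = 0.01720 × 0.5474 = 9.415 × 10^-3 mol
Let x = n(LiOH), y = n(NaOH).
Titrant: 1x + 1y = 9.415 × 10^-3;  mass: 23.95x + 40.00y = 0.3490
Solving, x = 1.720 × 10^-3 mol, y = 7.695 × 10^-3 mol
mass of LiOH = 1.720 × 10^-3 × 23.95 = 0.04120 g
% LiOH = 0.04120 / 0.3490 × 100 = 11.81 %

11.81 %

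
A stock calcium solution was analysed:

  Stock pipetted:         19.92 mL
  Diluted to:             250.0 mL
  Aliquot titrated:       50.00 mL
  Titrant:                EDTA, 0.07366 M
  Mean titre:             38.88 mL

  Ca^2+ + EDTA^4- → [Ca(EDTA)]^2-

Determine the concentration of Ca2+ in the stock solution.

0.7189 M

n(EDTA) = 0.03888 × 0.07366 = 2.864 × 10^-3 mol
n(Ca2+) in the aliquot = 2.864 × 10^-3 mol (1:1 ratio)
[Ca2+]_dilute = 2.864 × 10^-3 / 0.05000 = 0.05728 mol/L
Dilution factor = 250.0 / 19.92 = 12.55
[Ca2+]_stock = 0.05728 × 12.55 = 0.7189 mol/L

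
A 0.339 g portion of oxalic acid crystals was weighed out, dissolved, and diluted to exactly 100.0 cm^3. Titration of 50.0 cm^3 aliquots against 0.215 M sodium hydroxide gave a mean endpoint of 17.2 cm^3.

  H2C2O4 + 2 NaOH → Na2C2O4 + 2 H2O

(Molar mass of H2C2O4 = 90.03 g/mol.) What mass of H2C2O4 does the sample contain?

n(NaOH) per titration = 0.0172 × 0.215 = 3.70 × 10^-3 mol
From the 1:2 ratio, n(H2C2O4) in each aliquot = 1/2 × 3.70 × 10^-3 = 1.85 × 10^-3 mol
n(H2C2O4) in the whole flask = 1.85 × 10^-3 × 100.0/50.0 = 3.70 × 10^-3 mol
mass of H2C2O4 = 3.70 × 10^-3 × 90.03 = 0.333 g

0.333 g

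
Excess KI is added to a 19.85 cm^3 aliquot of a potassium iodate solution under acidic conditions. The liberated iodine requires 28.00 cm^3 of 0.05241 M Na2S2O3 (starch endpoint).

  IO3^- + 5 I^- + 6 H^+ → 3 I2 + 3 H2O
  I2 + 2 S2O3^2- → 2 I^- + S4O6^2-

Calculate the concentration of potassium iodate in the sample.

0.01232 M

n(S2O3^2-) = 0.02800 × 0.05241 = 1.467 × 10^-3 mol
n(I2) = n(S2O3^2-)/2 = 7.337 × 10^-4 mol
From the 1:3 ratio, n(IO3^-) in the aliquot = 1/3 × 7.337 × 10^-4 = 2.446 × 10^-4 mol
[IO3^-] = 2.446 × 10^-4 / 0.01985 = 0.01232 mol/L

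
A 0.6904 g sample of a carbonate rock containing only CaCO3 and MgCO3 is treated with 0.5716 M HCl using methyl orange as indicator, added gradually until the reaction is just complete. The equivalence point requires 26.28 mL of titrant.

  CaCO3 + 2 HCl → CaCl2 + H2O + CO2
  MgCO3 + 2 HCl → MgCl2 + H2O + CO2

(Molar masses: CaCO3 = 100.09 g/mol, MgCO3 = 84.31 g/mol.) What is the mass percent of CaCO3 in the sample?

n(HCl) = 0.02628 × 0.5716 = 0.01502 mol
Let x = n(CaCO3), y = n(MgCO3).
Titrant: 2x + 2y = 0.01502;  mass: 100.09x + 84.31y = 0.6904
Solving, x = 3.622 × 10^-3 mol, y = 3.888 × 10^-3 mol
mass of CaCO3 = 3.622 × 10^-3 × 100.09 = 0.3626 g
% CaCO3 = 0.3626 / 0.6904 × 100 = 52.52 %

52.52 %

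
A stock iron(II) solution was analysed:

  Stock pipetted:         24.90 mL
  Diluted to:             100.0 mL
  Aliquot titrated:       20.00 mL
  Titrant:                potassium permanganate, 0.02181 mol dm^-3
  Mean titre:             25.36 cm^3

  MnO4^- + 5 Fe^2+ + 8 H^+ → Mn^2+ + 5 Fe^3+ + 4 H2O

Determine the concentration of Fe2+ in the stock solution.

n(KMnO4) = 0.02536 × 0.02181 = 5.531 × 10^-4 mol
From the 5:1 ratio, n(Fe2+) in the aliquot = 5/1 × 5.531 × 10^-4 = 2.766 × 10^-3 mol
[Fe2+]_dilute = 2.766 × 10^-3 / 0.02000 = 0.1383 mol/L
Dilution factor = 100.0 / 24.90 = 4.016
[Fe2+]_stock = 0.1383 × 4.016 = 0.5553 mol/L

0.5553 mol/L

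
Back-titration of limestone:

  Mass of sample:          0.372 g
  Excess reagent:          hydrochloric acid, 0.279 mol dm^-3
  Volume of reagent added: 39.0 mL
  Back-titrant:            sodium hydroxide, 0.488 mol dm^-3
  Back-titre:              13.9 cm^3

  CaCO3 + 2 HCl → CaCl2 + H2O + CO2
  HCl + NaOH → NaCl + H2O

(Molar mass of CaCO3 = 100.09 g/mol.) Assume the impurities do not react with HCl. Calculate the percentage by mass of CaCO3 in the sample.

n(HCl) added = 0.0390 × 0.279 = 0.0109 mol
n(NaOH) used in back-titration = 0.0139 × 0.488 = 6.78 × 10^-3 mol
n(HCl) left over = 6.78 × 10^-3 mol (1:1 ratio)
n(HCl) consumed by analyte = 0.0109 − 6.78 × 10^-3 = 4.10 × 10^-3 mol
From the 1:2 ratio, n(CaCO3) = 1/2 × 4.10 × 10^-3 = 2.05 × 10^-3 mol
mass of CaCO3 = 2.05 × 10^-3 × 100.09 = 0.205 g
% CaCO3 = 0.205 / 0.372 × 100 = 55.1 %

55.1 %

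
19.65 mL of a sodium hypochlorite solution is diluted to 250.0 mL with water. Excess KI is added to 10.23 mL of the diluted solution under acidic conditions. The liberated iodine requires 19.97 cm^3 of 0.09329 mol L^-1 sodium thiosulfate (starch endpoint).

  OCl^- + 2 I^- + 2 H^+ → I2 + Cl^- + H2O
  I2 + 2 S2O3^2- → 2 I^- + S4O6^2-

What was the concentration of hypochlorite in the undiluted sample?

n(S2O3^2-) = 0.01997 × 0.09329 = 1.863 × 10^-3 mol
n(I2) = n(S2O3^2-)/2 = 9.315 × 10^-4 mol
n(OCl^-) in the aliquot = 9.315 × 10^-4 mol (1:1 ratio)
[OCl^-]_dilute = 9.315 × 10^-4 / 0.01023 = 0.09106 mol/L
[OCl^-]_original = 0.09106 × 250.0/19.65 = 1.158 mol/L

1.158 mol/L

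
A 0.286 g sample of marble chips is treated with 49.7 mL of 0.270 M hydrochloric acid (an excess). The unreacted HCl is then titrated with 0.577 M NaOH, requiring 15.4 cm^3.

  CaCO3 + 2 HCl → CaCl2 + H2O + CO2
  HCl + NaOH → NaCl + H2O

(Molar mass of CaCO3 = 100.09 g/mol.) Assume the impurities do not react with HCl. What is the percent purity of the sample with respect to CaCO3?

79.3 %

n(HCl) added = 0.0497 × 0.270 = 0.0134 mol
n(NaOH) used in back-titration = 0.0154 × 0.577 = 8.89 × 10^-3 mol
n(HCl) left over = 8.89 × 10^-3 mol (1:1 ratio)
n(HCl) consumed by analyte = 0.0134 − 8.89 × 10^-3 = 4.53 × 10^-3 mol
From the 1:2 ratio, n(CaCO3) = 1/2 × 4.53 × 10^-3 = 2.27 × 10^-3 mol
mass of CaCO3 = 2.27 × 10^-3 × 100.09 = 0.227 g
% CaCO3 = 0.227 / 0.286 × 100 = 79.3 %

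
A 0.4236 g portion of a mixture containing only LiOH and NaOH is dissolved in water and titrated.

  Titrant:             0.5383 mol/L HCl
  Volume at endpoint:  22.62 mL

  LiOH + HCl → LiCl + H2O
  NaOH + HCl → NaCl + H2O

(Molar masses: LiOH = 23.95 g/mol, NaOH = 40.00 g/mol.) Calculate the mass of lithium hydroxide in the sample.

0.09469 g

n(HCl) = 0.02262 × 0.5383 = 0.01218 mol
Let x = n(LiOH), y = n(NaOH).
Titrant: 1x + 1y = 0.01218;  mass: 23.95x + 40.00y = 0.4236
Solving, x = 3.954 × 10^-3 mol, y = 8.223 × 10^-3 mol
mass of LiOH = 3.954 × 10^-3 × 23.95 = 0.09469 g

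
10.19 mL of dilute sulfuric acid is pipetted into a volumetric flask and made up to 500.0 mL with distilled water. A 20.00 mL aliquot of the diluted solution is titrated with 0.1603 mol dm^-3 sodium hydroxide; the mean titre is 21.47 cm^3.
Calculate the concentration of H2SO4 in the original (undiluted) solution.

H2SO4 + 2 NaOH → Na2SO4 + 2 H2O
n(NaOH) = 0.02147 × 0.1603 = 3.442 × 10^-3 mol
From the 1:2 ratio, n(H2SO4) in the aliquot = 1/2 × 3.442 × 10^-3 = 1.721 × 10^-3 mol
[H2SO4]_dilute = 1.721 × 10^-3 / 0.02000 = 0.08604 mol/L
Dilution factor = 500.0 / 10.19 = 49.07
[H2SO4]_stock = 0.08604 × 49.07 = 4.222 mol/L

4.222 mol/L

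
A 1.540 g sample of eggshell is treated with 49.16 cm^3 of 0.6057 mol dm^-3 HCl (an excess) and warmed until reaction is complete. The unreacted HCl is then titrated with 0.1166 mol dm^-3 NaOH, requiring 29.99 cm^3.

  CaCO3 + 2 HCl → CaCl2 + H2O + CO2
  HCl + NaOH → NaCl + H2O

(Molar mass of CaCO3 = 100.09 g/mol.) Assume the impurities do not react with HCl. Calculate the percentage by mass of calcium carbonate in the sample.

n(HCl) added = 0.04916 × 0.6057 = 0.02978 mol
n(NaOH) used in back-titration = 0.02999 × 0.1166 = 3.497 × 10^-3 mol
n(HCl) left over = 3.497 × 10^-3 mol (1:1 ratio)
n(HCl) consumed by analyte = 0.02978 − 3.497 × 10^-3 = 0.02628 mol
From the 1:2 ratio, n(CaCO3) = 1/2 × 0.02628 = 0.01314 mol
mass of CaCO3 = 0.01314 × 100.09 = 1.315 g
% CaCO3 = 1.315 / 1.540 × 100 = 85.40 %

85.40 %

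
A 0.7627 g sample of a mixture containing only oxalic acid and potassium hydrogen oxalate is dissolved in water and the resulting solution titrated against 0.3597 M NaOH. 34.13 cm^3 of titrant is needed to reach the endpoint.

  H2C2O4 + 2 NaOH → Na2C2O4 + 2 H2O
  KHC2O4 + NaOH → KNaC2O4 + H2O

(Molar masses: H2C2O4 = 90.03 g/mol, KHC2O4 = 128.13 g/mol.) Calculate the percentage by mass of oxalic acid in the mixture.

n(NaOH) = 0.03413 × 0.3597 = 0.01228 mol
Let x = n(H2C2O4), y = n(KHC2O4).
Titrant: 2x + 1y = 0.01228;  mass: 90.03x + 128.13y = 0.7627
Solving, x = 4.875 × 10^-3 mol, y = 2.527 × 10^-3 mol
mass of H2C2O4 = 4.875 × 10^-3 × 90.03 = 0.4389 g
% H2C2O4 = 0.4389 / 0.7627 × 100 = 57.54 %

57.54 %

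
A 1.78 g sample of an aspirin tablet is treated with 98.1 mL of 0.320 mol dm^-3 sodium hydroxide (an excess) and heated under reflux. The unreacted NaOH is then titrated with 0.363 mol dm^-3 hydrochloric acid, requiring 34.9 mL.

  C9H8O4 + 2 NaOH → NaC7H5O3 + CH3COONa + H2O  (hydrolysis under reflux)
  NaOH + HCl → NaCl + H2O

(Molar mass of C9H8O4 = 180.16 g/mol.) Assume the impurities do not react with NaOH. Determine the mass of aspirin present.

1.69 g

n(NaOH) added = 0.0981 × 0.320 = 0.0314 mol
n(HCl) used in back-titration = 0.0349 × 0.363 = 0.0127 mol
n(NaOH) left over = 0.0127 mol (1:1 ratio)
n(NaOH) consumed by analyte = 0.0314 − 0.0127 = 0.0187 mol
From the 1:2 ratio, n(C9H8O4) = 1/2 × 0.0187 = 9.36 × 10^-3 mol
mass of C9H8O4 = 9.36 × 10^-3 × 180.16 = 1.69 g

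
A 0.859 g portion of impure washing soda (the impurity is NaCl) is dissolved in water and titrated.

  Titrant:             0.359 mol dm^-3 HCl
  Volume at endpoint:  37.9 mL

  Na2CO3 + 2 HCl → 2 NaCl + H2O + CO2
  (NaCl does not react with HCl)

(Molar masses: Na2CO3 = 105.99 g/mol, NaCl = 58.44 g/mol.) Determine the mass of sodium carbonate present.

0.721 g

n(HCl) = 0.0379 × 0.359 = 0.0136 mol
Let x = n(Na2CO3), y = n(NaCl).
Titrant: 2x = 0.0136;  mass: 105.99x + 58.44y = 0.859
Solving, x = 6.80 × 10^-3 mol, y = 2.36 × 10^-3 mol
mass of Na2CO3 = 6.80 × 10^-3 × 105.99 = 0.721 g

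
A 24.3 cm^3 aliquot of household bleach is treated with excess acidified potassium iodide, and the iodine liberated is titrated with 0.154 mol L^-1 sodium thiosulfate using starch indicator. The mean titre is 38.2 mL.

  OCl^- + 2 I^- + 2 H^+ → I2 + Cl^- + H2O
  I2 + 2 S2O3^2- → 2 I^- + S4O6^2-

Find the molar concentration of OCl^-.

n(S2O3^2-) = 0.0382 × 0.154 = 5.88 × 10^-3 mol
n(I2) = n(S2O3^2-)/2 = 2.94 × 10^-3 mol
n(OCl^-) in the aliquot = 2.94 × 10^-3 mol (1:1 ratio)
[OCl^-] = 2.94 × 10^-3 / 0.0243 = 0.121 mol/L

0.121 mol/L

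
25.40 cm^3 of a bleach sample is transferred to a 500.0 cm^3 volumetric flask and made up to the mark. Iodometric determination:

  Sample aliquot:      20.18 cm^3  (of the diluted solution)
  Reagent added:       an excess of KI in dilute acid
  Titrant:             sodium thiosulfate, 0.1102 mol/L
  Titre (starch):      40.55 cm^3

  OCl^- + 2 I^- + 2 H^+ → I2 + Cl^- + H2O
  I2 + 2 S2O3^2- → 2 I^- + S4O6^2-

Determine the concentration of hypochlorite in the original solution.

2.180 mol/L

n(S2O3^2-) = 0.04055 × 0.1102 = 4.469 × 10^-3 mol
n(I2) = n(S2O3^2-)/2 = 2.234 × 10^-3 mol
n(OCl^-) in the aliquot = 2.234 × 10^-3 mol (1:1 ratio)
[OCl^-]_dilute = 2.234 × 10^-3 / 0.02018 = 0.1107 mol/L
[OCl^-]_original = 0.1107 × 500.0/25.40 = 2.180 mol/L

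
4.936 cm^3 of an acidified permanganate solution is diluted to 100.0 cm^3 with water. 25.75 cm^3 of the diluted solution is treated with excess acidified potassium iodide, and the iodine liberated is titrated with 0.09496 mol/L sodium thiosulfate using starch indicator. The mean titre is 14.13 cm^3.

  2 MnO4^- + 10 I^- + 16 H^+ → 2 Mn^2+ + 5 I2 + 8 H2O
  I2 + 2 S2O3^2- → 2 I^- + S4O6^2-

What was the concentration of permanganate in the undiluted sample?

n(S2O3^2-) = 0.01413 × 0.09496 = 1.342 × 10^-3 mol
n(I2) = n(S2O3^2-)/2 = 6.709 × 10^-4 mol
From the 2:5 ratio, n(MnO4^-) in the aliquot = 2/5 × 6.709 × 10^-4 = 2.684 × 10^-4 mol
[MnO4^-]_dilute = 2.684 × 10^-4 / 0.02575 = 0.01042 mol/L
[MnO4^-]_original = 0.01042 × 100.0/4.936 = 0.2111 mol/L

0.2111 mol/L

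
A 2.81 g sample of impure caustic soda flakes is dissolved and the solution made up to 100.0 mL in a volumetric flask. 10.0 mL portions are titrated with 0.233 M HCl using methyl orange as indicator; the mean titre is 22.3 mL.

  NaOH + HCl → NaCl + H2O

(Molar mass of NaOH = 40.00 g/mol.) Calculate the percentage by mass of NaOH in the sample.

74.0 %

n(HCl) per titration = 0.0223 × 0.233 = 5.20 × 10^-3 mol
n(NaOH) in each aliquot = 5.20 × 10^-3 mol (1:1 ratio)
n(NaOH) in the whole flask = 5.20 × 10^-3 × 100.0/10.0 = 0.0520 mol
mass of NaOH = 0.0520 × 40.00 = 2.08 g
% NaOH = 2.08 / 2.81 × 100 = 74.0 %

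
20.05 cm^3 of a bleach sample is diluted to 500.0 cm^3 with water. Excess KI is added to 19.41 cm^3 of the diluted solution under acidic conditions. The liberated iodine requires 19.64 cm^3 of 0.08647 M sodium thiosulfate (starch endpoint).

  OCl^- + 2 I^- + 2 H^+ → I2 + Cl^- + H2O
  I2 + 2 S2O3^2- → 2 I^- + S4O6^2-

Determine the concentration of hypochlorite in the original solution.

n(S2O3^2-) = 0.01964 × 0.08647 = 1.698 × 10^-3 mol
n(I2) = n(S2O3^2-)/2 = 8.491 × 10^-4 mol
n(OCl^-) in the aliquot = 8.491 × 10^-4 mol (1:1 ratio)
[OCl^-]_dilute = 8.491 × 10^-4 / 0.01941 = 0.04375 mol/L
[OCl^-]_original = 0.04375 × 500.0/20.05 = 1.091 mol/L

1.091 M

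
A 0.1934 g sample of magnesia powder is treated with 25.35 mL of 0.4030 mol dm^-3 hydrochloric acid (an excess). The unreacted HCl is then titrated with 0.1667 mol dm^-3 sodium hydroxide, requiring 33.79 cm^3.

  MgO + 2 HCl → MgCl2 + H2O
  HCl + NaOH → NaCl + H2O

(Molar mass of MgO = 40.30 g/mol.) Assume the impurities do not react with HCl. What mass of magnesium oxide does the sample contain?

0.09235 g

n(HCl) added = 0.02535 × 0.4030 = 0.01022 mol
n(NaOH) used in back-titration = 0.03379 × 0.1667 = 5.633 × 10^-3 mol
n(HCl) left over = 5.633 × 10^-3 mol (1:1 ratio)
n(HCl) consumed by analyte = 0.01022 − 5.633 × 10^-3 = 4.583 × 10^-3 mol
From the 1:2 ratio, n(MgO) = 1/2 × 4.583 × 10^-3 = 2.292 × 10^-3 mol
mass of MgO = 2.292 × 10^-3 × 40.30 = 0.09235 g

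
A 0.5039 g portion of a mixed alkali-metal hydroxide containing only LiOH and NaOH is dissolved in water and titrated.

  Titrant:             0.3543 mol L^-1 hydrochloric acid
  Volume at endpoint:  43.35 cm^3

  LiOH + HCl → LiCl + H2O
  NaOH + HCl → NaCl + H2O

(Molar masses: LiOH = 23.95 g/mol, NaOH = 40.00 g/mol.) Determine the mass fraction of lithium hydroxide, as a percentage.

32.71 %

n(HCl) = 0.04335 × 0.3543 = 0.01536 mol
Let x = n(LiOH), y = n(NaOH).
Titrant: 1x + 1y = 0.01536;  mass: 23.95x + 40.00y = 0.5039
Solving, x = 6.882 × 10^-3 mol, y = 8.477 × 10^-3 mol
mass of LiOH = 6.882 × 10^-3 × 23.95 = 0.1648 g
% LiOH = 0.1648 / 0.5039 × 100 = 32.71 %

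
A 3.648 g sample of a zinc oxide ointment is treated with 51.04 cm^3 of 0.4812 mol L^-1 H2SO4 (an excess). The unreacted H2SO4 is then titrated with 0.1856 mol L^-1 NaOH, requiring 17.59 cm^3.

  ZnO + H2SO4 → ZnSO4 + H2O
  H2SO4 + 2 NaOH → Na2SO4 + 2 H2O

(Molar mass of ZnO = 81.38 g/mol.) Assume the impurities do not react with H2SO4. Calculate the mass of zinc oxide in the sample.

1.866 g

n(H2SO4) added = 0.05104 × 0.4812 = 0.02456 mol
n(NaOH) used in back-titration = 0.01759 × 0.1856 = 3.265 × 10^-3 mol
From the 1:2 ratio, n(H2SO4) left over = 1/2 × 3.265 × 10^-3 = 1.632 × 10^-3 mol
n(H2SO4) consumed by analyte = 0.02456 − 1.632 × 10^-3 = 0.02293 mol
n(ZnO) = 0.02293 mol (1:1 ratio)
mass of ZnO = 0.02293 × 81.38 = 1.866 g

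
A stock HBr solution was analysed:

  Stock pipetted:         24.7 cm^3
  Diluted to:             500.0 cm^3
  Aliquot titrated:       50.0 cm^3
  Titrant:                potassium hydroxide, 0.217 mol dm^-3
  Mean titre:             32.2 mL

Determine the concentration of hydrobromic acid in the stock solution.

HBr + KOH → KBr + H2O
n(KOH) = 0.0322 × 0.217 = 6.99 × 10^-3 mol
n(HBr) in the aliquot = 6.99 × 10^-3 mol (1:1 ratio)
[HBr]_dilute = 6.99 × 10^-3 / 0.0500 = 0.140 mol/L
Dilution factor = 500.0 / 24.7 = 20.24
[HBr]_stock = 0.140 × 20.24 = 2.83 mol/L

2.83 mol/L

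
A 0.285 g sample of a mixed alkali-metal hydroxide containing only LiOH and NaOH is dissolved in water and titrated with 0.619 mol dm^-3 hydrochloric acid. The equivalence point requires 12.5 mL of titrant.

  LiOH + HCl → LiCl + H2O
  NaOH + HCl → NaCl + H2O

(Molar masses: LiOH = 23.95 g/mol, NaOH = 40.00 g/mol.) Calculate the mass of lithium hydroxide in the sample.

n(HCl) = 0.0125 × 0.619 = 7.74 × 10^-3 mol
Let x = n(LiOH), y = n(NaOH).
Titrant: 1x + 1y = 7.74 × 10^-3;  mass: 23.95x + 40.00y = 0.285
Solving, x = 1.53 × 10^-3 mol, y = 6.21 × 10^-3 mol
mass of LiOH = 1.53 × 10^-3 × 23.95 = 0.0366 g

0.0366 g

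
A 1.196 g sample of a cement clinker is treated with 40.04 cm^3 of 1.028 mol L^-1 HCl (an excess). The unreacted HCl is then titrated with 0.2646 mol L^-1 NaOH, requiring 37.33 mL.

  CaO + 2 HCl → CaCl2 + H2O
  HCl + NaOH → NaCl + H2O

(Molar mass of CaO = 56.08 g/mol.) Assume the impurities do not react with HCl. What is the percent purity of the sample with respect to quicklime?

73.34 %

n(HCl) added = 0.04004 × 1.028 = 0.04116 mol
n(NaOH) used in back-titration = 0.03733 × 0.2646 = 9.878 × 10^-3 mol
n(HCl) left over = 9.878 × 10^-3 mol (1:1 ratio)
n(HCl) consumed by analyte = 0.04116 − 9.878 × 10^-3 = 0.03128 mol
From the 1:2 ratio, n(CaO) = 1/2 × 0.03128 = 0.01564 mol
mass of CaO = 0.01564 × 56.08 = 0.8772 g
% CaO = 0.8772 / 1.196 × 100 = 73.34 %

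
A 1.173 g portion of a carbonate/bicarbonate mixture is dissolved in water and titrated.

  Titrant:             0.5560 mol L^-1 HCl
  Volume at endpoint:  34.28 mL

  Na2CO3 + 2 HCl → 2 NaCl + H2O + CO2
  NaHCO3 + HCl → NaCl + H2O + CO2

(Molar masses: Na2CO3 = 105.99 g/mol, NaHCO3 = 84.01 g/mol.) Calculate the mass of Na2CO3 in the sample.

n(HCl) = 0.03428 × 0.5560 = 0.01906 mol
Let x = n(Na2CO3), y = n(NaHCO3).
Titrant: 2x + 1y = 0.01906;  mass: 105.99x + 84.01y = 1.173
Solving, x = 6.903 × 10^-3 mol, y = 5.253 × 10^-3 mol
mass of Na2CO3 = 6.903 × 10^-3 × 105.99 = 0.7317 g

0.7317 g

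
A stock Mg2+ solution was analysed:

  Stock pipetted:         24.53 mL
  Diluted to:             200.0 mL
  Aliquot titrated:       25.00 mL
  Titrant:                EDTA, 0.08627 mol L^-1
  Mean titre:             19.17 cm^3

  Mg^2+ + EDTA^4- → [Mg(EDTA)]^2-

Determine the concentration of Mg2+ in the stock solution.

n(EDTA) = 0.01917 × 0.08627 = 1.654 × 10^-3 mol
n(Mg2+) in the aliquot = 1.654 × 10^-3 mol (1:1 ratio)
[Mg2+]_dilute = 1.654 × 10^-3 / 0.02500 = 0.06615 mol/L
Dilution factor = 200.0 / 24.53 = 8.153
[Mg2+]_stock = 0.06615 × 8.153 = 0.5394 mol/L

0.5394 mol/L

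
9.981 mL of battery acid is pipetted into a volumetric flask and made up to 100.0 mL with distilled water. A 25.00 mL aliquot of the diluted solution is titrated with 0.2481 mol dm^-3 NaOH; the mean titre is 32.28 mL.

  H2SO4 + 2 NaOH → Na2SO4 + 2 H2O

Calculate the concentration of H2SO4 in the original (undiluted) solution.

1.605 mol/L

n(NaOH) = 0.03228 × 0.2481 = 8.009 × 10^-3 mol
From the 1:2 ratio, n(H2SO4) in the aliquot = 1/2 × 8.009 × 10^-3 = 4.004 × 10^-3 mol
[H2SO4]_dilute = 4.004 × 10^-3 / 0.02500 = 0.1602 mol/L
Dilution factor = 100.0 / 9.981 = 10.02
[H2SO4]_stock = 0.1602 × 10.02 = 1.605 mol/L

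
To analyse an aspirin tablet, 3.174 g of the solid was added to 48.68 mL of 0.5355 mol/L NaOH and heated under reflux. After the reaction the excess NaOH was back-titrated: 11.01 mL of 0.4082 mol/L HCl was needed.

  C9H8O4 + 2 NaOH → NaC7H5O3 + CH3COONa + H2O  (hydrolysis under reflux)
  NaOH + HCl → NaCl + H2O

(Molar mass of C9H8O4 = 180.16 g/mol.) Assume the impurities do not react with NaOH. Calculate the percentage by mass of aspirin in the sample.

n(NaOH) added = 0.04868 × 0.5355 = 0.02607 mol
n(HCl) used in back-titration = 0.01101 × 0.4082 = 4.494 × 10^-3 mol
n(NaOH) left over = 4.494 × 10^-3 mol (1:1 ratio)
n(NaOH) consumed by analyte = 0.02607 − 4.494 × 10^-3 = 0.02157 mol
From the 1:2 ratio, n(C9H8O4) = 1/2 × 0.02157 = 0.01079 mol
mass of C9H8O4 = 0.01079 × 180.16 = 1.943 g
% C9H8O4 = 1.943 / 3.174 × 100 = 61.23 %

61.23 %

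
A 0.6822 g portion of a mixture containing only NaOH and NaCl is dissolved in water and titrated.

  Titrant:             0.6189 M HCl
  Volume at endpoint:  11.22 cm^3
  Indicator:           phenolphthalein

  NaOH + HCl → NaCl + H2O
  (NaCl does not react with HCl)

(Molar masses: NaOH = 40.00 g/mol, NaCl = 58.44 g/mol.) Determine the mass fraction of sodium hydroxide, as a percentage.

40.72 %

n(HCl) = 0.01122 × 0.6189 = 6.944 × 10^-3 mol
Let x = n(NaOH), y = n(NaCl).
Titrant: 1x = 6.944 × 10^-3;  mass: 40.00x + 58.44y = 0.6822
Solving, x = 6.944 × 10^-3 mol, y = 6.921 × 10^-3 mol
mass of NaOH = 6.944 × 10^-3 × 40.00 = 0.2778 g
% NaOH = 0.2778 / 0.6822 × 100 = 40.72 %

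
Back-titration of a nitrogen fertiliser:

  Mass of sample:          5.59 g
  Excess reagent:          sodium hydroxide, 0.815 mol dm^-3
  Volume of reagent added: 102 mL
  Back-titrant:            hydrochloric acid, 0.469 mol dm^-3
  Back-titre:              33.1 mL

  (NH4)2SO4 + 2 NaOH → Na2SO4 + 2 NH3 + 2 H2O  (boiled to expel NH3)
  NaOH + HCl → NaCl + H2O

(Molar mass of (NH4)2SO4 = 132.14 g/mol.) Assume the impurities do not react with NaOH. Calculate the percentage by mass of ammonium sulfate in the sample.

n(NaOH) added = 0.102 × 0.815 = 0.0831 mol
n(HCl) used in back-titration = 0.0331 × 0.469 = 0.0155 mol
n(NaOH) left over = 0.0155 mol (1:1 ratio)
n(NaOH) consumed by analyte = 0.0831 − 0.0155 = 0.0676 mol
From the 1:2 ratio, n((NH4)2SO4) = 1/2 × 0.0676 = 0.0338 mol
mass of (NH4)2SO4 = 0.0338 × 132.14 = 4.47 g
% (NH4)2SO4 = 4.47 / 5.59 × 100 = 79.9 %

79.9 %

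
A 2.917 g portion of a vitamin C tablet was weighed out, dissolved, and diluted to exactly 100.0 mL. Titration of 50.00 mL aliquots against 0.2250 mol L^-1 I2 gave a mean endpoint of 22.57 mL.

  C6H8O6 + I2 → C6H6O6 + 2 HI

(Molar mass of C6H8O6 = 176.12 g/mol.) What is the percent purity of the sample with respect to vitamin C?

61.32 %

n(I2) per titration = 0.02257 × 0.2250 = 5.078 × 10^-3 mol
n(C6H8O6) in each aliquot = 5.078 × 10^-3 mol (1:1 ratio)
n(C6H8O6) in the whole flask = 5.078 × 10^-3 × 100.0/50.00 = 0.01016 mol
mass of C6H8O6 = 0.01016 × 176.12 = 1.789 g
% C6H8O6 = 1.789 / 2.917 × 100 = 61.32 %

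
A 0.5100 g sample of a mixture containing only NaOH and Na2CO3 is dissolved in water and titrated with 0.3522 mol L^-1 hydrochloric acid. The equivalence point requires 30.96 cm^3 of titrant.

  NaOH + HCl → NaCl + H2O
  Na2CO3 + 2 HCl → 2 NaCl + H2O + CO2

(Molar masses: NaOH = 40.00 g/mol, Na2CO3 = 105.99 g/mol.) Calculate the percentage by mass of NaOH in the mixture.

n(HCl) = 0.03096 × 0.3522 = 0.01090 mol
Let x = n(NaOH), y = n(Na2CO3).
Titrant: 1x + 2y = 0.01090;  mass: 40.00x + 105.99y = 0.5100
Solving, x = 5.222 × 10^-3 mol, y = 2.841 × 10^-3 mol
mass of NaOH = 5.222 × 10^-3 × 40.00 = 0.2089 g
% NaOH = 0.2089 / 0.5100 × 100 = 40.96 %

40.96 %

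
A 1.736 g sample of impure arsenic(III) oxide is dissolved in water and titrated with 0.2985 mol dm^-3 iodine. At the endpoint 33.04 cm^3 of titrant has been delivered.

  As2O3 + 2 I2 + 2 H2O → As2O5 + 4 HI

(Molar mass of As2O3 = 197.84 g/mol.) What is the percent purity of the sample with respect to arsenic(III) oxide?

n(I2) = 0.03304 L × 0.2985 mol/L = 9.862 × 10^-3 mol
From the 1:2 ratio, n(As2O3) = 1/2 × 9.862 × 10^-3 = 4.931 × 10^-3 mol
mass of As2O3 = 4.931 × 10^-3 × 197.84 g/mol = 0.9756 g
% As2O3 = 0.9756 / 1.736 × 100 = 56.20 %

56.20 %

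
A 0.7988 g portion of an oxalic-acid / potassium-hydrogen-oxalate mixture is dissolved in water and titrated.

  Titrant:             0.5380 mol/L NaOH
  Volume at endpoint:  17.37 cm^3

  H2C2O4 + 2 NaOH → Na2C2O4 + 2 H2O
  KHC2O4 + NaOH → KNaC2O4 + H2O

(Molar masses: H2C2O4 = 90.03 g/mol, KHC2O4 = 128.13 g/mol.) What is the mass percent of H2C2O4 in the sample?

n(NaOH) = 0.01737 × 0.5380 = 9.345 × 10^-3 mol
Let x = n(H2C2O4), y = n(KHC2O4).
Titrant: 2x + 1y = 9.345 × 10^-3;  mass: 90.03x + 128.13y = 0.7988
Solving, x = 2.398 × 10^-3 mol, y = 4.550 × 10^-3 mol
mass of H2C2O4 = 2.398 × 10^-3 × 90.03 = 0.2159 g
% H2C2O4 = 0.2159 / 0.7988 × 100 = 27.02 %

27.02 %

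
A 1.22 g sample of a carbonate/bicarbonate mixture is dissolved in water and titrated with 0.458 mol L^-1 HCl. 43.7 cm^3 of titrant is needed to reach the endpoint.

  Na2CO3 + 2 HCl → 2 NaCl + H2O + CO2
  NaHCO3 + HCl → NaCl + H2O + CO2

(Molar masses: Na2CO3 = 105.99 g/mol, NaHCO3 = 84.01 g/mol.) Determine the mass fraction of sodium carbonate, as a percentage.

64.6 %

n(HCl) = 0.0437 × 0.458 = 0.0200 mol
Let x = n(Na2CO3), y = n(NaHCO3).
Titrant: 2x + 1y = 0.0200;  mass: 105.99x + 84.01y = 1.22
Solving, x = 7.44 × 10^-3 mol, y = 5.14 × 10^-3 mol
mass of Na2CO3 = 7.44 × 10^-3 × 105.99 = 0.788 g
% Na2CO3 = 0.788 / 1.22 × 100 = 64.6 %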